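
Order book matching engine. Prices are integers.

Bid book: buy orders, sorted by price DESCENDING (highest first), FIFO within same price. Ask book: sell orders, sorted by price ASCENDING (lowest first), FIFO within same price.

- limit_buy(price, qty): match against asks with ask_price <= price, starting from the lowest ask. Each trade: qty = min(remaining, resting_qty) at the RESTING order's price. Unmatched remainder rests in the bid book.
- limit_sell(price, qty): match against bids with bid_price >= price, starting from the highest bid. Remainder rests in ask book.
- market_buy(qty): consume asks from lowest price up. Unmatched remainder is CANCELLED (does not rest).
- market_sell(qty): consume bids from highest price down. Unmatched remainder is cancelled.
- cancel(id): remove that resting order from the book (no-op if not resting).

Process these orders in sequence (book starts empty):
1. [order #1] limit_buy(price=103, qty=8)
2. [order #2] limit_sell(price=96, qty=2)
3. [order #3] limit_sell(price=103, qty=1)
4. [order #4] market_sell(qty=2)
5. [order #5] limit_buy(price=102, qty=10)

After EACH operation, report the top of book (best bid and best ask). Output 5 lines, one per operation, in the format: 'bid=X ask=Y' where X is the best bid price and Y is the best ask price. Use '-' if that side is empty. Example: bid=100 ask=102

After op 1 [order #1] limit_buy(price=103, qty=8): fills=none; bids=[#1:8@103] asks=[-]
After op 2 [order #2] limit_sell(price=96, qty=2): fills=#1x#2:2@103; bids=[#1:6@103] asks=[-]
After op 3 [order #3] limit_sell(price=103, qty=1): fills=#1x#3:1@103; bids=[#1:5@103] asks=[-]
After op 4 [order #4] market_sell(qty=2): fills=#1x#4:2@103; bids=[#1:3@103] asks=[-]
After op 5 [order #5] limit_buy(price=102, qty=10): fills=none; bids=[#1:3@103 #5:10@102] asks=[-]

Answer: bid=103 ask=-
bid=103 ask=-
bid=103 ask=-
bid=103 ask=-
bid=103 ask=-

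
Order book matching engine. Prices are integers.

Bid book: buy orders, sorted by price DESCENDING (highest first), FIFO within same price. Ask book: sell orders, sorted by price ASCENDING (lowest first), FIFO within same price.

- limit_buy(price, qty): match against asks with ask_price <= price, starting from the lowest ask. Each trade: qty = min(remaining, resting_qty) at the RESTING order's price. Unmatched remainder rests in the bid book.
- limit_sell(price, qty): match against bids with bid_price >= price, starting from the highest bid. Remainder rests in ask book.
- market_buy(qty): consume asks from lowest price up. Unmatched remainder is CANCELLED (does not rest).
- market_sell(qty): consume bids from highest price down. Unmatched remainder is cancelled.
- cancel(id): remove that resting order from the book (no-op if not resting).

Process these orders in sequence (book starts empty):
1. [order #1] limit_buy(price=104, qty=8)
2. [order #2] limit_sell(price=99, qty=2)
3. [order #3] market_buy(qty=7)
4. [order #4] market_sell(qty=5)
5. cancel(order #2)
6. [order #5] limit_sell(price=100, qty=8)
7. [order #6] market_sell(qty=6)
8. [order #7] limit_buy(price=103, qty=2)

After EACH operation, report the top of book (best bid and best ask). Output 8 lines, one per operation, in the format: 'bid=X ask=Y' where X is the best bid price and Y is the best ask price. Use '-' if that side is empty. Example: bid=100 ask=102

After op 1 [order #1] limit_buy(price=104, qty=8): fills=none; bids=[#1:8@104] asks=[-]
After op 2 [order #2] limit_sell(price=99, qty=2): fills=#1x#2:2@104; bids=[#1:6@104] asks=[-]
After op 3 [order #3] market_buy(qty=7): fills=none; bids=[#1:6@104] asks=[-]
After op 4 [order #4] market_sell(qty=5): fills=#1x#4:5@104; bids=[#1:1@104] asks=[-]
After op 5 cancel(order #2): fills=none; bids=[#1:1@104] asks=[-]
After op 6 [order #5] limit_sell(price=100, qty=8): fills=#1x#5:1@104; bids=[-] asks=[#5:7@100]
After op 7 [order #6] market_sell(qty=6): fills=none; bids=[-] asks=[#5:7@100]
After op 8 [order #7] limit_buy(price=103, qty=2): fills=#7x#5:2@100; bids=[-] asks=[#5:5@100]

Answer: bid=104 ask=-
bid=104 ask=-
bid=104 ask=-
bid=104 ask=-
bid=104 ask=-
bid=- ask=100
bid=- ask=100
bid=- ask=100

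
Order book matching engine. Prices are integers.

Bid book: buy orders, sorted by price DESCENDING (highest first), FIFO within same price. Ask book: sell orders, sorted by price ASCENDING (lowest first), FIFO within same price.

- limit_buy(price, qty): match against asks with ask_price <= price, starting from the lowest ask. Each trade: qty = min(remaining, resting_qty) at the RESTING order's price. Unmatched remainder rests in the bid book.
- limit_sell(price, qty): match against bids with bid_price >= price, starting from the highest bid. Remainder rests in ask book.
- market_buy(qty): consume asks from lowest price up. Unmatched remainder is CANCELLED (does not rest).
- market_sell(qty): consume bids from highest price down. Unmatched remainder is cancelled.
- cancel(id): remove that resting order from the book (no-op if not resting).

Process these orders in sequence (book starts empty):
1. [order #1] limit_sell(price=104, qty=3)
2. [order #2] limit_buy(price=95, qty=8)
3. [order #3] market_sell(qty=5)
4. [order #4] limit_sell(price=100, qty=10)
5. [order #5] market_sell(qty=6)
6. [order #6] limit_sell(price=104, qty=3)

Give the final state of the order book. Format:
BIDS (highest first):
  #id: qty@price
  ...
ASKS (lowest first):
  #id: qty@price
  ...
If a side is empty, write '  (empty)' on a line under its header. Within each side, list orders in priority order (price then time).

After op 1 [order #1] limit_sell(price=104, qty=3): fills=none; bids=[-] asks=[#1:3@104]
After op 2 [order #2] limit_buy(price=95, qty=8): fills=none; bids=[#2:8@95] asks=[#1:3@104]
After op 3 [order #3] market_sell(qty=5): fills=#2x#3:5@95; bids=[#2:3@95] asks=[#1:3@104]
After op 4 [order #4] limit_sell(price=100, qty=10): fills=none; bids=[#2:3@95] asks=[#4:10@100 #1:3@104]
After op 5 [order #5] market_sell(qty=6): fills=#2x#5:3@95; bids=[-] asks=[#4:10@100 #1:3@104]
After op 6 [order #6] limit_sell(price=104, qty=3): fills=none; bids=[-] asks=[#4:10@100 #1:3@104 #6:3@104]

Answer: BIDS (highest first):
  (empty)
ASKS (lowest first):
  #4: 10@100
  #1: 3@104
  #6: 3@104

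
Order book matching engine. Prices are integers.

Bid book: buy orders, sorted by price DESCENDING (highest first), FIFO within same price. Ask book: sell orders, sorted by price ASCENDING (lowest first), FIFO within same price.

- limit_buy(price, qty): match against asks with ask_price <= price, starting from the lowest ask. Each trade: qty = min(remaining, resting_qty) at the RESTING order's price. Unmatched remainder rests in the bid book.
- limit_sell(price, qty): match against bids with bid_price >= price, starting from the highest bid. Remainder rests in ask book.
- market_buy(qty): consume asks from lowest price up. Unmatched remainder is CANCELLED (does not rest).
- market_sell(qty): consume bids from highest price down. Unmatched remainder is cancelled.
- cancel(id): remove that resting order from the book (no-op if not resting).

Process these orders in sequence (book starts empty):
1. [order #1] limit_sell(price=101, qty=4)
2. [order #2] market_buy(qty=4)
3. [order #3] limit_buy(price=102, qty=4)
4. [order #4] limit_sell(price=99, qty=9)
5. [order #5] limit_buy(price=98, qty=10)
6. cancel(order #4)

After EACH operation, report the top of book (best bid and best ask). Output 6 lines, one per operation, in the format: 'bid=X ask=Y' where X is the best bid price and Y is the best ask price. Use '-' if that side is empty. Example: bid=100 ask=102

After op 1 [order #1] limit_sell(price=101, qty=4): fills=none; bids=[-] asks=[#1:4@101]
After op 2 [order #2] market_buy(qty=4): fills=#2x#1:4@101; bids=[-] asks=[-]
After op 3 [order #3] limit_buy(price=102, qty=4): fills=none; bids=[#3:4@102] asks=[-]
After op 4 [order #4] limit_sell(price=99, qty=9): fills=#3x#4:4@102; bids=[-] asks=[#4:5@99]
After op 5 [order #5] limit_buy(price=98, qty=10): fills=none; bids=[#5:10@98] asks=[#4:5@99]
After op 6 cancel(order #4): fills=none; bids=[#5:10@98] asks=[-]

Answer: bid=- ask=101
bid=- ask=-
bid=102 ask=-
bid=- ask=99
bid=98 ask=99
bid=98 ask=-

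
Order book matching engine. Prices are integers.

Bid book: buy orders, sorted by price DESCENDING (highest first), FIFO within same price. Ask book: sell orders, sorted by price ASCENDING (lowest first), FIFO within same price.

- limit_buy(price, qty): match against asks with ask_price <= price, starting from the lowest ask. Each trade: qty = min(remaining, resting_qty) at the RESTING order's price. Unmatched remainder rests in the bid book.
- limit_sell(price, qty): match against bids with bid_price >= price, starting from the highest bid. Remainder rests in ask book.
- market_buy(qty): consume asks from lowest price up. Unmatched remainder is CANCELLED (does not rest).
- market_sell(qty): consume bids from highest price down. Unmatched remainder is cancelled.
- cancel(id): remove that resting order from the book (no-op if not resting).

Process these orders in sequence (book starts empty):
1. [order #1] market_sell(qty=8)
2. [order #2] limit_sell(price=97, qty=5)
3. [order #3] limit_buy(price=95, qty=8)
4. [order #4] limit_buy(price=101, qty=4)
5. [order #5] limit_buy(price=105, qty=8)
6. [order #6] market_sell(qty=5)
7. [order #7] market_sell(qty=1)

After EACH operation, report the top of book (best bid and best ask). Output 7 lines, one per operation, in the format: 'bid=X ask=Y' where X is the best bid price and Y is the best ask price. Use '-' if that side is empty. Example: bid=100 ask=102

After op 1 [order #1] market_sell(qty=8): fills=none; bids=[-] asks=[-]
After op 2 [order #2] limit_sell(price=97, qty=5): fills=none; bids=[-] asks=[#2:5@97]
After op 3 [order #3] limit_buy(price=95, qty=8): fills=none; bids=[#3:8@95] asks=[#2:5@97]
After op 4 [order #4] limit_buy(price=101, qty=4): fills=#4x#2:4@97; bids=[#3:8@95] asks=[#2:1@97]
After op 5 [order #5] limit_buy(price=105, qty=8): fills=#5x#2:1@97; bids=[#5:7@105 #3:8@95] asks=[-]
After op 6 [order #6] market_sell(qty=5): fills=#5x#6:5@105; bids=[#5:2@105 #3:8@95] asks=[-]
After op 7 [order #7] market_sell(qty=1): fills=#5x#7:1@105; bids=[#5:1@105 #3:8@95] asks=[-]

Answer: bid=- ask=-
bid=- ask=97
bid=95 ask=97
bid=95 ask=97
bid=105 ask=-
bid=105 ask=-
bid=105 ask=-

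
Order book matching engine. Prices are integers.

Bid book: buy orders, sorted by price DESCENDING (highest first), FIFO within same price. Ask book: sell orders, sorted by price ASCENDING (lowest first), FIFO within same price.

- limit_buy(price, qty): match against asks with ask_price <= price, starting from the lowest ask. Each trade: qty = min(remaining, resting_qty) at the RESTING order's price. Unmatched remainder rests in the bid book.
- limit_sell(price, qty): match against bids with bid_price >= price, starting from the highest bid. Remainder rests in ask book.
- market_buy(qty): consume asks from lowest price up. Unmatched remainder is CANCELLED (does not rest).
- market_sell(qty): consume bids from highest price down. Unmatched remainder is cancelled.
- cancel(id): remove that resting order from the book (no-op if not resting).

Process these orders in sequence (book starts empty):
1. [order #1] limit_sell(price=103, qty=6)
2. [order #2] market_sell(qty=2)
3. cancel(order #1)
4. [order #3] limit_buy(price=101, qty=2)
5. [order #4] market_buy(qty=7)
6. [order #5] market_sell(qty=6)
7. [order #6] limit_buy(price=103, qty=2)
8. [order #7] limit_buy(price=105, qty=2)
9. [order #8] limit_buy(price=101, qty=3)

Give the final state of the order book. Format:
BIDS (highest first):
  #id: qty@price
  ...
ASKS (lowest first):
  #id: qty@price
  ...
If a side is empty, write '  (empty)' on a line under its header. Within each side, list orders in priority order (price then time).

After op 1 [order #1] limit_sell(price=103, qty=6): fills=none; bids=[-] asks=[#1:6@103]
After op 2 [order #2] market_sell(qty=2): fills=none; bids=[-] asks=[#1:6@103]
After op 3 cancel(order #1): fills=none; bids=[-] asks=[-]
After op 4 [order #3] limit_buy(price=101, qty=2): fills=none; bids=[#3:2@101] asks=[-]
After op 5 [order #4] market_buy(qty=7): fills=none; bids=[#3:2@101] asks=[-]
After op 6 [order #5] market_sell(qty=6): fills=#3x#5:2@101; bids=[-] asks=[-]
After op 7 [order #6] limit_buy(price=103, qty=2): fills=none; bids=[#6:2@103] asks=[-]
After op 8 [order #7] limit_buy(price=105, qty=2): fills=none; bids=[#7:2@105 #6:2@103] asks=[-]
After op 9 [order #8] limit_buy(price=101, qty=3): fills=none; bids=[#7:2@105 #6:2@103 #8:3@101] asks=[-]

Answer: BIDS (highest first):
  #7: 2@105
  #6: 2@103
  #8: 3@101
ASKS (lowest first):
  (empty)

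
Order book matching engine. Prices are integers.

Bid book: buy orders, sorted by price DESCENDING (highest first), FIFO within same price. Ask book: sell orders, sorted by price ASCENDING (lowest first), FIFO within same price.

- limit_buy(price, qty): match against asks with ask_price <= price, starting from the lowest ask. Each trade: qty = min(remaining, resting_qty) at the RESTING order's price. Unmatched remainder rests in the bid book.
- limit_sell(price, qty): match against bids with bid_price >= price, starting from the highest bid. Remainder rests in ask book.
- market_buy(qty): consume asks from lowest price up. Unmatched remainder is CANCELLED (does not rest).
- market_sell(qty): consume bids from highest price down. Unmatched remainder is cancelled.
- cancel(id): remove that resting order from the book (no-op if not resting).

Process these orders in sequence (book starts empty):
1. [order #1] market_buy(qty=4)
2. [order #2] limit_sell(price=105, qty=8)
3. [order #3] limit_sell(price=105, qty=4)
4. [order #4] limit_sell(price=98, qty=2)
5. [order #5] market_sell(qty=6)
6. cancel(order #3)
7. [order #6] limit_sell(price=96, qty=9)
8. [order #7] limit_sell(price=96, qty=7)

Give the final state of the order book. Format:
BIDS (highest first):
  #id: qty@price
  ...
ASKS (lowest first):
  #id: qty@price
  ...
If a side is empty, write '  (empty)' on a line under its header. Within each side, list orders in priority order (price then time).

After op 1 [order #1] market_buy(qty=4): fills=none; bids=[-] asks=[-]
After op 2 [order #2] limit_sell(price=105, qty=8): fills=none; bids=[-] asks=[#2:8@105]
After op 3 [order #3] limit_sell(price=105, qty=4): fills=none; bids=[-] asks=[#2:8@105 #3:4@105]
After op 4 [order #4] limit_sell(price=98, qty=2): fills=none; bids=[-] asks=[#4:2@98 #2:8@105 #3:4@105]
After op 5 [order #5] market_sell(qty=6): fills=none; bids=[-] asks=[#4:2@98 #2:8@105 #3:4@105]
After op 6 cancel(order #3): fills=none; bids=[-] asks=[#4:2@98 #2:8@105]
After op 7 [order #6] limit_sell(price=96, qty=9): fills=none; bids=[-] asks=[#6:9@96 #4:2@98 #2:8@105]
After op 8 [order #7] limit_sell(price=96, qty=7): fills=none; bids=[-] asks=[#6:9@96 #7:7@96 #4:2@98 #2:8@105]

Answer: BIDS (highest first):
  (empty)
ASKS (lowest first):
  #6: 9@96
  #7: 7@96
  #4: 2@98
  #2: 8@105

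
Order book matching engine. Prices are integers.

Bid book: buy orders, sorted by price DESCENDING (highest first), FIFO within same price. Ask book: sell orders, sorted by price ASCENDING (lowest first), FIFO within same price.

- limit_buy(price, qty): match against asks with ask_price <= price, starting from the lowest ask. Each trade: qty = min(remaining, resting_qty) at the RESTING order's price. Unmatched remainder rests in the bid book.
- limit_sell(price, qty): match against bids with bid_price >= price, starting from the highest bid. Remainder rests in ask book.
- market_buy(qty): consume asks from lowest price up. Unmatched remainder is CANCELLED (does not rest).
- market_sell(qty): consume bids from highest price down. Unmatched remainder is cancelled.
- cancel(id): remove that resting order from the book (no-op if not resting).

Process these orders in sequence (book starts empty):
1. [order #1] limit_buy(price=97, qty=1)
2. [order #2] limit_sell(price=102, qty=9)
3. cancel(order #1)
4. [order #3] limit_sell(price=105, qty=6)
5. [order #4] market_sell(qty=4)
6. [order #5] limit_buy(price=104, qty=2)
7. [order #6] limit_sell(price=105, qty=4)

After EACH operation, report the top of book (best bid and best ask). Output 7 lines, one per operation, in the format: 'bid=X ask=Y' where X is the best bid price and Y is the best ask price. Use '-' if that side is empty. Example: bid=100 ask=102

Answer: bid=97 ask=-
bid=97 ask=102
bid=- ask=102
bid=- ask=102
bid=- ask=102
bid=- ask=102
bid=- ask=102

Derivation:
After op 1 [order #1] limit_buy(price=97, qty=1): fills=none; bids=[#1:1@97] asks=[-]
After op 2 [order #2] limit_sell(price=102, qty=9): fills=none; bids=[#1:1@97] asks=[#2:9@102]
After op 3 cancel(order #1): fills=none; bids=[-] asks=[#2:9@102]
After op 4 [order #3] limit_sell(price=105, qty=6): fills=none; bids=[-] asks=[#2:9@102 #3:6@105]
After op 5 [order #4] market_sell(qty=4): fills=none; bids=[-] asks=[#2:9@102 #3:6@105]
After op 6 [order #5] limit_buy(price=104, qty=2): fills=#5x#2:2@102; bids=[-] asks=[#2:7@102 #3:6@105]
After op 7 [order #6] limit_sell(price=105, qty=4): fills=none; bids=[-] asks=[#2:7@102 #3:6@105 #6:4@105]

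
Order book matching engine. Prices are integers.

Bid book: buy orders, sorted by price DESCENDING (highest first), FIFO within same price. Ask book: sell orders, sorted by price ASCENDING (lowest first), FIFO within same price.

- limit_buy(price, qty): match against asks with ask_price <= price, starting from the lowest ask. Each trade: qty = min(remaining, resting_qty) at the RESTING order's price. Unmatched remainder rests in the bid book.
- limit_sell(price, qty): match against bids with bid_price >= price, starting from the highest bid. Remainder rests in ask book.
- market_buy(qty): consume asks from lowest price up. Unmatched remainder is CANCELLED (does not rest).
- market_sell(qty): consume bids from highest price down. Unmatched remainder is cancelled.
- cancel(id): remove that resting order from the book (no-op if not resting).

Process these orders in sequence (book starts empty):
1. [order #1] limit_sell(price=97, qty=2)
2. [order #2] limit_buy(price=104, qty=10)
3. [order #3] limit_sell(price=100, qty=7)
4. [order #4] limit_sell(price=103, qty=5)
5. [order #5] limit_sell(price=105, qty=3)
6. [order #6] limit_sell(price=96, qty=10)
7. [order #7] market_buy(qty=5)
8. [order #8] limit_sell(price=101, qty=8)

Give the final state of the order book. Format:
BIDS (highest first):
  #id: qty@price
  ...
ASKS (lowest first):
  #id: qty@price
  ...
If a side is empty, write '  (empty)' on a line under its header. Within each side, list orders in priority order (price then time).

Answer: BIDS (highest first):
  (empty)
ASKS (lowest first):
  #6: 5@96
  #8: 8@101
  #4: 4@103
  #5: 3@105

Derivation:
After op 1 [order #1] limit_sell(price=97, qty=2): fills=none; bids=[-] asks=[#1:2@97]
After op 2 [order #2] limit_buy(price=104, qty=10): fills=#2x#1:2@97; bids=[#2:8@104] asks=[-]
After op 3 [order #3] limit_sell(price=100, qty=7): fills=#2x#3:7@104; bids=[#2:1@104] asks=[-]
After op 4 [order #4] limit_sell(price=103, qty=5): fills=#2x#4:1@104; bids=[-] asks=[#4:4@103]
After op 5 [order #5] limit_sell(price=105, qty=3): fills=none; bids=[-] asks=[#4:4@103 #5:3@105]
After op 6 [order #6] limit_sell(price=96, qty=10): fills=none; bids=[-] asks=[#6:10@96 #4:4@103 #5:3@105]
After op 7 [order #7] market_buy(qty=5): fills=#7x#6:5@96; bids=[-] asks=[#6:5@96 #4:4@103 #5:3@105]
After op 8 [order #8] limit_sell(price=101, qty=8): fills=none; bids=[-] asks=[#6:5@96 #8:8@101 #4:4@103 #5:3@105]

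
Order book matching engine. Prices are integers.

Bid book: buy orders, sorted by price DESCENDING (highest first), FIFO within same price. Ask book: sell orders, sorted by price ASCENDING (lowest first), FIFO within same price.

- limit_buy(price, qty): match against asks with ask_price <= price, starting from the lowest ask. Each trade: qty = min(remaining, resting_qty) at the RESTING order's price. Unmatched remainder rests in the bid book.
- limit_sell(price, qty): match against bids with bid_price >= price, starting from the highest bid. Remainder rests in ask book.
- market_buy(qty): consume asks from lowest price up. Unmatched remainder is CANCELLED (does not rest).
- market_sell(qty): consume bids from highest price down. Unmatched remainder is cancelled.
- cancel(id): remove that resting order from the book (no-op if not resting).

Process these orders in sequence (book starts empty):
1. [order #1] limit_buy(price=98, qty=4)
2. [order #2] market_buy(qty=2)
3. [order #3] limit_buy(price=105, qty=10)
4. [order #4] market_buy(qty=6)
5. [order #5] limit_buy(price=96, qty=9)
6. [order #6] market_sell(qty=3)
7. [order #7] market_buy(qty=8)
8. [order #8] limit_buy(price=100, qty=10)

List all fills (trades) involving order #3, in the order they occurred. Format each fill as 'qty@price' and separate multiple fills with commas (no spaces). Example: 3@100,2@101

After op 1 [order #1] limit_buy(price=98, qty=4): fills=none; bids=[#1:4@98] asks=[-]
After op 2 [order #2] market_buy(qty=2): fills=none; bids=[#1:4@98] asks=[-]
After op 3 [order #3] limit_buy(price=105, qty=10): fills=none; bids=[#3:10@105 #1:4@98] asks=[-]
After op 4 [order #4] market_buy(qty=6): fills=none; bids=[#3:10@105 #1:4@98] asks=[-]
After op 5 [order #5] limit_buy(price=96, qty=9): fills=none; bids=[#3:10@105 #1:4@98 #5:9@96] asks=[-]
After op 6 [order #6] market_sell(qty=3): fills=#3x#6:3@105; bids=[#3:7@105 #1:4@98 #5:9@96] asks=[-]
After op 7 [order #7] market_buy(qty=8): fills=none; bids=[#3:7@105 #1:4@98 #5:9@96] asks=[-]
After op 8 [order #8] limit_buy(price=100, qty=10): fills=none; bids=[#3:7@105 #8:10@100 #1:4@98 #5:9@96] asks=[-]

Answer: 3@105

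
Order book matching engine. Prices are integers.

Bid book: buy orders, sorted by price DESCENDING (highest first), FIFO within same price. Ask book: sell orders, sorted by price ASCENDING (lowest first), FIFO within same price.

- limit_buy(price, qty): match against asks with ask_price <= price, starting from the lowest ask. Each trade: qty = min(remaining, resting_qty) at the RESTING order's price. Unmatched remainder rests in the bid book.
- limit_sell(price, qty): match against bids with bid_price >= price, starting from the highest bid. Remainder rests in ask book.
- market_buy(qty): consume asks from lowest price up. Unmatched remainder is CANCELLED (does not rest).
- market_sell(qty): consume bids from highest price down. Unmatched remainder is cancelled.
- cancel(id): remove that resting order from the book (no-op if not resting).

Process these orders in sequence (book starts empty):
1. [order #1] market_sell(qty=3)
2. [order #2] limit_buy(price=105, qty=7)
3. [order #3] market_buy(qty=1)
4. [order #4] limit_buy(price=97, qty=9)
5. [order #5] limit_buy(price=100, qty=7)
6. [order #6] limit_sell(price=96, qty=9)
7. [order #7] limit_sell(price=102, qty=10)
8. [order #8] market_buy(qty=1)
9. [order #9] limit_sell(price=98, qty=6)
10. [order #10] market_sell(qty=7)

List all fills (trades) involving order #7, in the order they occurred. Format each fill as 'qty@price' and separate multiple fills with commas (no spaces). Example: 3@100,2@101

Answer: 1@102

Derivation:
After op 1 [order #1] market_sell(qty=3): fills=none; bids=[-] asks=[-]
After op 2 [order #2] limit_buy(price=105, qty=7): fills=none; bids=[#2:7@105] asks=[-]
After op 3 [order #3] market_buy(qty=1): fills=none; bids=[#2:7@105] asks=[-]
After op 4 [order #4] limit_buy(price=97, qty=9): fills=none; bids=[#2:7@105 #4:9@97] asks=[-]
After op 5 [order #5] limit_buy(price=100, qty=7): fills=none; bids=[#2:7@105 #5:7@100 #4:9@97] asks=[-]
After op 6 [order #6] limit_sell(price=96, qty=9): fills=#2x#6:7@105 #5x#6:2@100; bids=[#5:5@100 #4:9@97] asks=[-]
After op 7 [order #7] limit_sell(price=102, qty=10): fills=none; bids=[#5:5@100 #4:9@97] asks=[#7:10@102]
After op 8 [order #8] market_buy(qty=1): fills=#8x#7:1@102; bids=[#5:5@100 #4:9@97] asks=[#7:9@102]
After op 9 [order #9] limit_sell(price=98, qty=6): fills=#5x#9:5@100; bids=[#4:9@97] asks=[#9:1@98 #7:9@102]
After op 10 [order #10] market_sell(qty=7): fills=#4x#10:7@97; bids=[#4:2@97] asks=[#9:1@98 #7:9@102]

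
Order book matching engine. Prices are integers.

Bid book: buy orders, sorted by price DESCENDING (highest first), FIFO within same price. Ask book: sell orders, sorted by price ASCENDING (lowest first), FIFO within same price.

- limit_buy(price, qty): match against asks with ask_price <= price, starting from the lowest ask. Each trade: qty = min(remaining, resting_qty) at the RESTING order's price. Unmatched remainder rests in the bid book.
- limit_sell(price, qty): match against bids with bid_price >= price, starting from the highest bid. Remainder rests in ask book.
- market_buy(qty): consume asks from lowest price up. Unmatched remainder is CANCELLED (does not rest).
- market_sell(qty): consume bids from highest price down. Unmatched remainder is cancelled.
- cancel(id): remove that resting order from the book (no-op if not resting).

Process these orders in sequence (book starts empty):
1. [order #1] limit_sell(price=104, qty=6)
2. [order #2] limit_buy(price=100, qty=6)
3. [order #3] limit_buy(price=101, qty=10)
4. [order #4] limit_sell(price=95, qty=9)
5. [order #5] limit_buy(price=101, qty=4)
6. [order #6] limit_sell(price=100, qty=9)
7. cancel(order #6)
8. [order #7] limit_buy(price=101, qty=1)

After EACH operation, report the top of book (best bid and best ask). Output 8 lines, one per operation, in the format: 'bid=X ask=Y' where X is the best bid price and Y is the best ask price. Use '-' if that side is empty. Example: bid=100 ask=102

Answer: bid=- ask=104
bid=100 ask=104
bid=101 ask=104
bid=101 ask=104
bid=101 ask=104
bid=100 ask=104
bid=100 ask=104
bid=101 ask=104

Derivation:
After op 1 [order #1] limit_sell(price=104, qty=6): fills=none; bids=[-] asks=[#1:6@104]
After op 2 [order #2] limit_buy(price=100, qty=6): fills=none; bids=[#2:6@100] asks=[#1:6@104]
After op 3 [order #3] limit_buy(price=101, qty=10): fills=none; bids=[#3:10@101 #2:6@100] asks=[#1:6@104]
After op 4 [order #4] limit_sell(price=95, qty=9): fills=#3x#4:9@101; bids=[#3:1@101 #2:6@100] asks=[#1:6@104]
After op 5 [order #5] limit_buy(price=101, qty=4): fills=none; bids=[#3:1@101 #5:4@101 #2:6@100] asks=[#1:6@104]
After op 6 [order #6] limit_sell(price=100, qty=9): fills=#3x#6:1@101 #5x#6:4@101 #2x#6:4@100; bids=[#2:2@100] asks=[#1:6@104]
After op 7 cancel(order #6): fills=none; bids=[#2:2@100] asks=[#1:6@104]
After op 8 [order #7] limit_buy(price=101, qty=1): fills=none; bids=[#7:1@101 #2:2@100] asks=[#1:6@104]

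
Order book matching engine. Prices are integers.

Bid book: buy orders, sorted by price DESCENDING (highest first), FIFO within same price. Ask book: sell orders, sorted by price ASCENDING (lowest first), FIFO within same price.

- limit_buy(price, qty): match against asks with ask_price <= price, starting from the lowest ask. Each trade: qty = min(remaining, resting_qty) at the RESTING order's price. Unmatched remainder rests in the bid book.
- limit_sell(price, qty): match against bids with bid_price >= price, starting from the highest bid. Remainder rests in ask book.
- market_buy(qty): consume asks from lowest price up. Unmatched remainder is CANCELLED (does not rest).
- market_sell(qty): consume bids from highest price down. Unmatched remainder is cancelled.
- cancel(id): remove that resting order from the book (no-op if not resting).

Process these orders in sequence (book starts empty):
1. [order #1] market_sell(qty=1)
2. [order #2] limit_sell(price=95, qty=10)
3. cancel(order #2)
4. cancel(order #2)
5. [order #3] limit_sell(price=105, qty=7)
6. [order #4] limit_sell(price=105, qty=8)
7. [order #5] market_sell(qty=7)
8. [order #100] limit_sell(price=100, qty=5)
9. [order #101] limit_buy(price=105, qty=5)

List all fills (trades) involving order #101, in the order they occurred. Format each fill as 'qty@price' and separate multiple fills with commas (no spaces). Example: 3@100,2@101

After op 1 [order #1] market_sell(qty=1): fills=none; bids=[-] asks=[-]
After op 2 [order #2] limit_sell(price=95, qty=10): fills=none; bids=[-] asks=[#2:10@95]
After op 3 cancel(order #2): fills=none; bids=[-] asks=[-]
After op 4 cancel(order #2): fills=none; bids=[-] asks=[-]
After op 5 [order #3] limit_sell(price=105, qty=7): fills=none; bids=[-] asks=[#3:7@105]
After op 6 [order #4] limit_sell(price=105, qty=8): fills=none; bids=[-] asks=[#3:7@105 #4:8@105]
After op 7 [order #5] market_sell(qty=7): fills=none; bids=[-] asks=[#3:7@105 #4:8@105]
After op 8 [order #100] limit_sell(price=100, qty=5): fills=none; bids=[-] asks=[#100:5@100 #3:7@105 #4:8@105]
After op 9 [order #101] limit_buy(price=105, qty=5): fills=#101x#100:5@100; bids=[-] asks=[#3:7@105 #4:8@105]

Answer: 5@100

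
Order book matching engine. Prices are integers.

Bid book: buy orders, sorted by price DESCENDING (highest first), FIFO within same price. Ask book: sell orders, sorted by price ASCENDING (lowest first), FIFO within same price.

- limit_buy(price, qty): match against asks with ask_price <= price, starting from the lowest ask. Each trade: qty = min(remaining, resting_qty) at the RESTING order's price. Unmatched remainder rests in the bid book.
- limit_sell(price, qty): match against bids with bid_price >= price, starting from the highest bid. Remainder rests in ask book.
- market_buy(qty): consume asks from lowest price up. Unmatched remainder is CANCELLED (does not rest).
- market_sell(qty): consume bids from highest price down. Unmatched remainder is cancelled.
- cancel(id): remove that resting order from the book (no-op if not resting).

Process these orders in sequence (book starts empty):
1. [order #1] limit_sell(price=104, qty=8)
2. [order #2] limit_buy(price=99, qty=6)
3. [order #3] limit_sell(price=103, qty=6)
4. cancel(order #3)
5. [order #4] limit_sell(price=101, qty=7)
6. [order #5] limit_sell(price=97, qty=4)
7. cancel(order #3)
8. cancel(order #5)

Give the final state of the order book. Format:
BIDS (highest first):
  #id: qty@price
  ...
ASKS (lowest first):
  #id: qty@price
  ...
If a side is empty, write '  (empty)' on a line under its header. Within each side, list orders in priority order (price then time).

After op 1 [order #1] limit_sell(price=104, qty=8): fills=none; bids=[-] asks=[#1:8@104]
After op 2 [order #2] limit_buy(price=99, qty=6): fills=none; bids=[#2:6@99] asks=[#1:8@104]
After op 3 [order #3] limit_sell(price=103, qty=6): fills=none; bids=[#2:6@99] asks=[#3:6@103 #1:8@104]
After op 4 cancel(order #3): fills=none; bids=[#2:6@99] asks=[#1:8@104]
After op 5 [order #4] limit_sell(price=101, qty=7): fills=none; bids=[#2:6@99] asks=[#4:7@101 #1:8@104]
After op 6 [order #5] limit_sell(price=97, qty=4): fills=#2x#5:4@99; bids=[#2:2@99] asks=[#4:7@101 #1:8@104]
After op 7 cancel(order #3): fills=none; bids=[#2:2@99] asks=[#4:7@101 #1:8@104]
After op 8 cancel(order #5): fills=none; bids=[#2:2@99] asks=[#4:7@101 #1:8@104]

Answer: BIDS (highest first):
  #2: 2@99
ASKS (lowest first):
  #4: 7@101
  #1: 8@104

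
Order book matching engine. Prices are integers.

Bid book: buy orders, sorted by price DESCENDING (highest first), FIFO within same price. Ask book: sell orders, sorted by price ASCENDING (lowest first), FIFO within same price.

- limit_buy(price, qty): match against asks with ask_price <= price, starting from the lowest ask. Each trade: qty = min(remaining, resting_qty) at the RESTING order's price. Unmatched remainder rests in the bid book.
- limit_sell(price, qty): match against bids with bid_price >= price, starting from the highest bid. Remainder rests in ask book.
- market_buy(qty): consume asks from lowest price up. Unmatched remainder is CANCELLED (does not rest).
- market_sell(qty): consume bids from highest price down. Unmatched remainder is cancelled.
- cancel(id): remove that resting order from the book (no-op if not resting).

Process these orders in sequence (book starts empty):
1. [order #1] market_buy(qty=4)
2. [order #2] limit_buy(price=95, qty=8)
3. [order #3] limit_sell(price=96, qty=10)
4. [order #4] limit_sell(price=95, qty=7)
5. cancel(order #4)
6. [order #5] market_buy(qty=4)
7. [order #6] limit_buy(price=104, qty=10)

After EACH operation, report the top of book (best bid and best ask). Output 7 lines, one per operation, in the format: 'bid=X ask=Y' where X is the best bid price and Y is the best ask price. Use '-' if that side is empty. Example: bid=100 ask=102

After op 1 [order #1] market_buy(qty=4): fills=none; bids=[-] asks=[-]
After op 2 [order #2] limit_buy(price=95, qty=8): fills=none; bids=[#2:8@95] asks=[-]
After op 3 [order #3] limit_sell(price=96, qty=10): fills=none; bids=[#2:8@95] asks=[#3:10@96]
After op 4 [order #4] limit_sell(price=95, qty=7): fills=#2x#4:7@95; bids=[#2:1@95] asks=[#3:10@96]
After op 5 cancel(order #4): fills=none; bids=[#2:1@95] asks=[#3:10@96]
After op 6 [order #5] market_buy(qty=4): fills=#5x#3:4@96; bids=[#2:1@95] asks=[#3:6@96]
After op 7 [order #6] limit_buy(price=104, qty=10): fills=#6x#3:6@96; bids=[#6:4@104 #2:1@95] asks=[-]

Answer: bid=- ask=-
bid=95 ask=-
bid=95 ask=96
bid=95 ask=96
bid=95 ask=96
bid=95 ask=96
bid=104 ask=-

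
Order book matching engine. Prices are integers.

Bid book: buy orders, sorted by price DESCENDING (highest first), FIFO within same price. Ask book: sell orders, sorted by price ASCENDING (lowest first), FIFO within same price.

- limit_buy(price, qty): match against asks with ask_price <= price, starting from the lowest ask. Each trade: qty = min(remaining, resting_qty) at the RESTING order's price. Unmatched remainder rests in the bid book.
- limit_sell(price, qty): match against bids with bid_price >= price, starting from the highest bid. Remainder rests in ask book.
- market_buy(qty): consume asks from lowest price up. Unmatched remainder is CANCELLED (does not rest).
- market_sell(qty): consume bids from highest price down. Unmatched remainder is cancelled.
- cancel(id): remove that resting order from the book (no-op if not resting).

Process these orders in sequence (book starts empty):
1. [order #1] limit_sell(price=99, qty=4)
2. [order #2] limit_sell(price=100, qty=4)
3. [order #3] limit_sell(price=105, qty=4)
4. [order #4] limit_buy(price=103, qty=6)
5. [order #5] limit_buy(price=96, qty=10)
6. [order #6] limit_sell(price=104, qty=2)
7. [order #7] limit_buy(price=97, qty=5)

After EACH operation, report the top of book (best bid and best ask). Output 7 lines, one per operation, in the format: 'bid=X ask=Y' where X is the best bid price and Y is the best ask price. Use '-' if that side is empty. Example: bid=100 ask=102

Answer: bid=- ask=99
bid=- ask=99
bid=- ask=99
bid=- ask=100
bid=96 ask=100
bid=96 ask=100
bid=97 ask=100

Derivation:
After op 1 [order #1] limit_sell(price=99, qty=4): fills=none; bids=[-] asks=[#1:4@99]
After op 2 [order #2] limit_sell(price=100, qty=4): fills=none; bids=[-] asks=[#1:4@99 #2:4@100]
After op 3 [order #3] limit_sell(price=105, qty=4): fills=none; bids=[-] asks=[#1:4@99 #2:4@100 #3:4@105]
After op 4 [order #4] limit_buy(price=103, qty=6): fills=#4x#1:4@99 #4x#2:2@100; bids=[-] asks=[#2:2@100 #3:4@105]
After op 5 [order #5] limit_buy(price=96, qty=10): fills=none; bids=[#5:10@96] asks=[#2:2@100 #3:4@105]
After op 6 [order #6] limit_sell(price=104, qty=2): fills=none; bids=[#5:10@96] asks=[#2:2@100 #6:2@104 #3:4@105]
After op 7 [order #7] limit_buy(price=97, qty=5): fills=none; bids=[#7:5@97 #5:10@96] asks=[#2:2@100 #6:2@104 #3:4@105]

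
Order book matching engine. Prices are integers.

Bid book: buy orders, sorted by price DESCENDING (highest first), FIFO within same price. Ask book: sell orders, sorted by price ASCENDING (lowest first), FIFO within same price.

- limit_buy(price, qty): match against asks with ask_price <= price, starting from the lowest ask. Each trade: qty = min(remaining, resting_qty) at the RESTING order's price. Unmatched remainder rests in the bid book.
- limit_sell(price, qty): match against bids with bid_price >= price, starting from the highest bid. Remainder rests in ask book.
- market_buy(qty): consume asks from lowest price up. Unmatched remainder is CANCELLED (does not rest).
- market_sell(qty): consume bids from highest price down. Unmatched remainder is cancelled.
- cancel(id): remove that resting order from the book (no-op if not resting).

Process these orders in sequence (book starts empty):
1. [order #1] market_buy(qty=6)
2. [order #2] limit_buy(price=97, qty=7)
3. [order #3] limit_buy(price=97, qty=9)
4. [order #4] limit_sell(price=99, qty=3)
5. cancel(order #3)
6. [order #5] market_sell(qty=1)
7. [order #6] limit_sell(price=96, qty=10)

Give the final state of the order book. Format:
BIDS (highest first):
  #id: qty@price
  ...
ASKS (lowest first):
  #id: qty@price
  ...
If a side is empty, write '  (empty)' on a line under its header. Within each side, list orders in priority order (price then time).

After op 1 [order #1] market_buy(qty=6): fills=none; bids=[-] asks=[-]
After op 2 [order #2] limit_buy(price=97, qty=7): fills=none; bids=[#2:7@97] asks=[-]
After op 3 [order #3] limit_buy(price=97, qty=9): fills=none; bids=[#2:7@97 #3:9@97] asks=[-]
After op 4 [order #4] limit_sell(price=99, qty=3): fills=none; bids=[#2:7@97 #3:9@97] asks=[#4:3@99]
After op 5 cancel(order #3): fills=none; bids=[#2:7@97] asks=[#4:3@99]
After op 6 [order #5] market_sell(qty=1): fills=#2x#5:1@97; bids=[#2:6@97] asks=[#4:3@99]
After op 7 [order #6] limit_sell(price=96, qty=10): fills=#2x#6:6@97; bids=[-] asks=[#6:4@96 #4:3@99]

Answer: BIDS (highest first):
  (empty)
ASKS (lowest first):
  #6: 4@96
  #4: 3@99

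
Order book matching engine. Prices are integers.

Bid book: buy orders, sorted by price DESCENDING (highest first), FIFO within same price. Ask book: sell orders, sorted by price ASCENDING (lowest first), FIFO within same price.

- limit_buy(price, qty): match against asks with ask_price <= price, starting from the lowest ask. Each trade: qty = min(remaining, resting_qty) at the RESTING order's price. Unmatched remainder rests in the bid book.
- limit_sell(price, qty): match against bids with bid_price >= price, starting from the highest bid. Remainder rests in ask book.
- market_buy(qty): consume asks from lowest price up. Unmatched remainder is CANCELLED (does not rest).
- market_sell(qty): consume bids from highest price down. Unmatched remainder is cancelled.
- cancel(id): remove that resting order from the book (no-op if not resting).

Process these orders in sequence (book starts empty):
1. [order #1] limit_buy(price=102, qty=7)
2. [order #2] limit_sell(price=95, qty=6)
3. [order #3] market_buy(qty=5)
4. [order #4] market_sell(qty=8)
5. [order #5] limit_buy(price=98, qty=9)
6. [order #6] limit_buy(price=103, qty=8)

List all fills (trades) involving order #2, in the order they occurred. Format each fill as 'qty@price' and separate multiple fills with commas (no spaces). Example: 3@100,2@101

Answer: 6@102

Derivation:
After op 1 [order #1] limit_buy(price=102, qty=7): fills=none; bids=[#1:7@102] asks=[-]
After op 2 [order #2] limit_sell(price=95, qty=6): fills=#1x#2:6@102; bids=[#1:1@102] asks=[-]
After op 3 [order #3] market_buy(qty=5): fills=none; bids=[#1:1@102] asks=[-]
After op 4 [order #4] market_sell(qty=8): fills=#1x#4:1@102; bids=[-] asks=[-]
After op 5 [order #5] limit_buy(price=98, qty=9): fills=none; bids=[#5:9@98] asks=[-]
After op 6 [order #6] limit_buy(price=103, qty=8): fills=none; bids=[#6:8@103 #5:9@98] asks=[-]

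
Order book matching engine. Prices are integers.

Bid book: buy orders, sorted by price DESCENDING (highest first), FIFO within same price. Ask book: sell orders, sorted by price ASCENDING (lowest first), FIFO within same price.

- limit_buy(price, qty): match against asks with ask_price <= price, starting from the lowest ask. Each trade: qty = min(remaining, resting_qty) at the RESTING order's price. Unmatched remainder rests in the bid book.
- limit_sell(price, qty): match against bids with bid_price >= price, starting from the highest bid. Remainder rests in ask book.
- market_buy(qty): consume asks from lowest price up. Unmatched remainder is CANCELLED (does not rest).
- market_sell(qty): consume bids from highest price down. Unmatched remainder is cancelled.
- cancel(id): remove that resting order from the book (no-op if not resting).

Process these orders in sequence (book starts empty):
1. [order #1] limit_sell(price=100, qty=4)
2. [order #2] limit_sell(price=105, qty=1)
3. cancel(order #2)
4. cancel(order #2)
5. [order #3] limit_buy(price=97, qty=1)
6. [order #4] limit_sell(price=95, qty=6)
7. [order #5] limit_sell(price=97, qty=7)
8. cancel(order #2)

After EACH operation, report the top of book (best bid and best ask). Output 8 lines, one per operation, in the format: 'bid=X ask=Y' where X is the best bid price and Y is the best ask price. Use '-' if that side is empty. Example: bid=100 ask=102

After op 1 [order #1] limit_sell(price=100, qty=4): fills=none; bids=[-] asks=[#1:4@100]
After op 2 [order #2] limit_sell(price=105, qty=1): fills=none; bids=[-] asks=[#1:4@100 #2:1@105]
After op 3 cancel(order #2): fills=none; bids=[-] asks=[#1:4@100]
After op 4 cancel(order #2): fills=none; bids=[-] asks=[#1:4@100]
After op 5 [order #3] limit_buy(price=97, qty=1): fills=none; bids=[#3:1@97] asks=[#1:4@100]
After op 6 [order #4] limit_sell(price=95, qty=6): fills=#3x#4:1@97; bids=[-] asks=[#4:5@95 #1:4@100]
After op 7 [order #5] limit_sell(price=97, qty=7): fills=none; bids=[-] asks=[#4:5@95 #5:7@97 #1:4@100]
After op 8 cancel(order #2): fills=none; bids=[-] asks=[#4:5@95 #5:7@97 #1:4@100]

Answer: bid=- ask=100
bid=- ask=100
bid=- ask=100
bid=- ask=100
bid=97 ask=100
bid=- ask=95
bid=- ask=95
bid=- ask=95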